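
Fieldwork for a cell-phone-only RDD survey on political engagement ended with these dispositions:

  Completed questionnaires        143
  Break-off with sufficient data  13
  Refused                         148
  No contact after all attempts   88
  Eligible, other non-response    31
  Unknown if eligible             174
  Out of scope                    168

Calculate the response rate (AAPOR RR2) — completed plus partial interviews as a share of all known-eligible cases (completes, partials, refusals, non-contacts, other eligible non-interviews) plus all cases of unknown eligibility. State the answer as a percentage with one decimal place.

26.1%

Num = 143 + 13 = 156
Base = 143 + 13 + 148 + 88 + 31 + 174 = 597
RR2 = 156 / 597 = 0.2613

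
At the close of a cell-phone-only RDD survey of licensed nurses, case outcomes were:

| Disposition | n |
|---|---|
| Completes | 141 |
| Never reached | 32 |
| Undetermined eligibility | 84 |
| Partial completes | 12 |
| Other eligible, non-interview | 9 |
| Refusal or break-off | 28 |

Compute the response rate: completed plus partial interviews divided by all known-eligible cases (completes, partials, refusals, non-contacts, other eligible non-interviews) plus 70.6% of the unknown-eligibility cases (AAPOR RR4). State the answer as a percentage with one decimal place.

54.4%

Numerator → 141 + 12 = 153
Known eligible → 141 + 12 + 28 + 32 + 9 = 222
Estimated eligible among unknowns → 0.7060 × 84 = 59.30
Denom → 222 + 59.30 = 281.30
RR4 = 153 / 281.30 = 0.5439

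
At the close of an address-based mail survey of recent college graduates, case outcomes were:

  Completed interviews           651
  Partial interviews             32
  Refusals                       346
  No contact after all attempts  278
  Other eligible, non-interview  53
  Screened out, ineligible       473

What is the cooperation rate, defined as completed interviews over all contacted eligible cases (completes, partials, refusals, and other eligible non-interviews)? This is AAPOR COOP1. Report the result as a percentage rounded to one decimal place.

60.2%

Numerator = 651
Base = 651 + 32 + 346 + 53 = 1082
COOP1 = 651 / 1082 = 0.6017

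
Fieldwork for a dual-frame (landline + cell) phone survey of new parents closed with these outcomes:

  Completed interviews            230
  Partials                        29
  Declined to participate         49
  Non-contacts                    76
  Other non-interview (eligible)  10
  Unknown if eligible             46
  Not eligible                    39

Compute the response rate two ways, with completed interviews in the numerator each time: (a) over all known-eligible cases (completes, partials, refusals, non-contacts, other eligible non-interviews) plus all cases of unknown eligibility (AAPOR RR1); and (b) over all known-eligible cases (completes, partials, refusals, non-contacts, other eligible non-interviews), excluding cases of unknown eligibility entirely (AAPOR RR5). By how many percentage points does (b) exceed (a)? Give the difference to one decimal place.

Num → 230
Denominator → 230 + 29 + 49 + 76 + 10 + 46 = 440
RR1 = 230 / 440 = 0.5227
Denominator → 230 + 29 + 49 + 76 + 10 = 394
RR5 = 230 / 394 = 0.5838
Difference = 58.38 − 52.27 = 6.11 percentage points

6.1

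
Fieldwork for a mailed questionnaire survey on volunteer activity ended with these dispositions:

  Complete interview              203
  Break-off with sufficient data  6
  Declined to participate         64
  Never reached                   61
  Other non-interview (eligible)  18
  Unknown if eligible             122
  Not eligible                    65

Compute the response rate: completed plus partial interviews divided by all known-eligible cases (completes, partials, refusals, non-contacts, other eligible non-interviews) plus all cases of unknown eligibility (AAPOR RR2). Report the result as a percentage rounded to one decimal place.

Top: 203 + 6 = 209
Denom: 203 + 6 + 64 + 61 + 18 + 122 = 474
RR2 = 209 / 474 = 0.4409

44.1%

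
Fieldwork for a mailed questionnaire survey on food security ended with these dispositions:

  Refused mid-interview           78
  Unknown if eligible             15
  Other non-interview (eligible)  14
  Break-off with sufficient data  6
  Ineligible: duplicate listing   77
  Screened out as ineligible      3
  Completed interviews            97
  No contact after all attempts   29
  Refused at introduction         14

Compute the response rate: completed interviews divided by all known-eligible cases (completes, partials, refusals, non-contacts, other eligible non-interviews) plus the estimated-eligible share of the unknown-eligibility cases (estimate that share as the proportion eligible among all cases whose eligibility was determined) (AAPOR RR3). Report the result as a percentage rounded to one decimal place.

Refusals = 14 + 78 = 92
Ineligible = 3 + 77 = 80
Numerator: 97
Known eligible: 97 + 6 + 92 + 29 + 14 = 238
e = 238 / (238 + 80) = 238 / 318 = 0.7484
Estimated eligible among unknowns: 0.7484 × 15 = 11.23
Denominator: 238 + 11.23 = 249.23
RR3 = 97 / 249.23 = 0.3892

38.9%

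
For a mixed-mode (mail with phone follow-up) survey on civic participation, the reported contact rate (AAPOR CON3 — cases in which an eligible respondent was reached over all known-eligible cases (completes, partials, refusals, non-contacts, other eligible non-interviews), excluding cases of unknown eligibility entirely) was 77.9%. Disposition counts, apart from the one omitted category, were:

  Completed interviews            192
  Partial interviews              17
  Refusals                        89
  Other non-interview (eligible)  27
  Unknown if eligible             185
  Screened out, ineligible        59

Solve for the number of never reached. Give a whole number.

Num → 192 + 17 + 89 + 27 = 325
CON3 = 325 / D = 0.779
D = 325 / 0.779 = 417.2
Rest of base = 325
never reached = 417.2 − 325 ≈ 92

92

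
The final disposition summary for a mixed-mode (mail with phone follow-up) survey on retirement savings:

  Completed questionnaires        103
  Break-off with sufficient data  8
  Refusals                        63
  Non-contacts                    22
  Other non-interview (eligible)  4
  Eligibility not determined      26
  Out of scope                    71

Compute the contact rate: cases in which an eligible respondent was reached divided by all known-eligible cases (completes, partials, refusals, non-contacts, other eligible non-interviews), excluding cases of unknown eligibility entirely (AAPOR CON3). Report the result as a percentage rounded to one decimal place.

Numerator: 103 + 8 + 63 + 4 = 178
Denominator: 103 + 8 + 63 + 22 + 4 = 200
CON3 = 178 / 200 = 0.8900

89.0%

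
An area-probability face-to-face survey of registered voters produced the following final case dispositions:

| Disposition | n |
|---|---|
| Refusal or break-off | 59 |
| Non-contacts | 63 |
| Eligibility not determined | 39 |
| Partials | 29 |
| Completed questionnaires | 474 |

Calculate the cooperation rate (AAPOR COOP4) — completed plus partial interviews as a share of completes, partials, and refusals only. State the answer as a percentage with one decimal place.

Numerator: 474 + 29 = 503
Denom: 474 + 29 + 59 = 562
COOP4 = 503 / 562 = 0.8950

89.5%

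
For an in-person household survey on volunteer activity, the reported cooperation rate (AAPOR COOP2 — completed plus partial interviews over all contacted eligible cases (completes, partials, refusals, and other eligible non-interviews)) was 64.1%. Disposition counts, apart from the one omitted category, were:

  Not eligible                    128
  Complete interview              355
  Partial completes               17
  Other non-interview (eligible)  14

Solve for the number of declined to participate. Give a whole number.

Top → 355 + 17 = 372
COOP2 = 372 / D = 0.641
D = 372 / 0.641 = 580.3
Remaining denominator categories sum to 386
declined to participate = 580.3 − 386 ≈ 194

194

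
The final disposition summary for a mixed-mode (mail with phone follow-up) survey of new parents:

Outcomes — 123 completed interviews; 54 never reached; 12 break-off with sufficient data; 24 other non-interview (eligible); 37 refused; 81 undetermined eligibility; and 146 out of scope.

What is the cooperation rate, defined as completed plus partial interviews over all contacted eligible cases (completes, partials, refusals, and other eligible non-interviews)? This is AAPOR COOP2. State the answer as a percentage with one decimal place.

Num → 123 + 12 = 135
Base → 123 + 12 + 37 + 24 = 196
COOP2 = 135 / 196 = 0.6888

68.9%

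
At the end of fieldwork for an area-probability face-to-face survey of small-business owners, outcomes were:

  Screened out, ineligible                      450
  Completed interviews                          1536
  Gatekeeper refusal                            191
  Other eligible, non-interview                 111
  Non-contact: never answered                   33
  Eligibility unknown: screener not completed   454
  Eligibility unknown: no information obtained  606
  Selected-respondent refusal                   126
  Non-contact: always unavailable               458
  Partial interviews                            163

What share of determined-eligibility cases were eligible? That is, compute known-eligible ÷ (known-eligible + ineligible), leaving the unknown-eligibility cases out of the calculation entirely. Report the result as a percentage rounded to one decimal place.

85.3%

Declined to participate = 191 + 126 = 317
Never reached = 33 + 458 = 491
Eligibility not determined = 454 + 606 = 1060
Known eligible = 1536 + 163 + 317 + 491 + 111 = 2618
e = 2618 / (2618 + 450) = 2618 / 3068 = 0.8533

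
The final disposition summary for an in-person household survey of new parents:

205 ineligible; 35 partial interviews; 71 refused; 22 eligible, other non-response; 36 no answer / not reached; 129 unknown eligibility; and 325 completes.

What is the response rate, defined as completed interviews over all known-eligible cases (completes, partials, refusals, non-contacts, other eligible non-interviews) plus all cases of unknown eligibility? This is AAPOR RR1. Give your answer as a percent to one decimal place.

52.6%

Numerator = 325
Denom = 325 + 35 + 71 + 36 + 22 + 129 = 618
RR1 = 325 / 618 = 0.5259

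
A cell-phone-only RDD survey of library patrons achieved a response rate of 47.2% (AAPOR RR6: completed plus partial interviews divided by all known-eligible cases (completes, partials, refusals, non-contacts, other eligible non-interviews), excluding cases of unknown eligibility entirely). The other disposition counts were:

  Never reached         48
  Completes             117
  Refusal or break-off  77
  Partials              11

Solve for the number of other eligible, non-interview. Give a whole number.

Top → 117 + 11 = 128
RR6 = 128 / D = 0.472
D = 128 / 0.472 = 271.2
Rest of base = 253
other eligible, non-interview = 271.2 − 253 ≈ 18

18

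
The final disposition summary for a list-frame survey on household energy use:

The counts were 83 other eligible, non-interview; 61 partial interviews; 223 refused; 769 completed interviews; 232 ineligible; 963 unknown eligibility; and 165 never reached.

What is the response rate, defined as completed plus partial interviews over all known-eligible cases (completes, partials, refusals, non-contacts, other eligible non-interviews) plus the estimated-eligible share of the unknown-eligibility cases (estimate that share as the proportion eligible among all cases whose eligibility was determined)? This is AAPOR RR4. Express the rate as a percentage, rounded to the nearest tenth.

Numerator: 769 + 61 = 830
Determined eligible: 769 + 61 + 223 + 165 + 83 = 1301
e = 1301 / (1301 + 232) = 1301 / 1533 = 0.8487
e × U: 0.8487 × 963 = 817.30
Denom: 1301 + 817.30 = 2118.30
RR4 = 830 / 2118.30 = 0.3918

39.2%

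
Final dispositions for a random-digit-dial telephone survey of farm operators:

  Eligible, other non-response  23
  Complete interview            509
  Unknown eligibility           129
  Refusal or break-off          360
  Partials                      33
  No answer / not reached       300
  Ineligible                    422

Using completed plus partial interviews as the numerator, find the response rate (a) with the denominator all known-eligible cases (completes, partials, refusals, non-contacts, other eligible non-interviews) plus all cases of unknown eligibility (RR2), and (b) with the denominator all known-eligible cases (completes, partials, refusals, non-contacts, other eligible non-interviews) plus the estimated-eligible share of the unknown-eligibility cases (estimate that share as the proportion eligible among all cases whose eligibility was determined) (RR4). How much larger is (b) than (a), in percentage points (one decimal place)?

Top → 509 + 33 = 542
Base → 509 + 33 + 360 + 300 + 23 + 129 = 1354
RR2 = 542 / 1354 = 0.4003
Determined eligible → 509 + 33 + 360 + 300 + 23 = 1225
e = 1225 / (1225 + 422) = 1225 / 1647 = 0.7438
Eligible share of unknowns → 0.7438 × 129 = 95.95
Base → 1225 + 95.95 = 1320.95
RR4 = 542 / 1320.95 = 0.4103
Difference = 41.03 − 40.03 = 1.00 percentage points

1.0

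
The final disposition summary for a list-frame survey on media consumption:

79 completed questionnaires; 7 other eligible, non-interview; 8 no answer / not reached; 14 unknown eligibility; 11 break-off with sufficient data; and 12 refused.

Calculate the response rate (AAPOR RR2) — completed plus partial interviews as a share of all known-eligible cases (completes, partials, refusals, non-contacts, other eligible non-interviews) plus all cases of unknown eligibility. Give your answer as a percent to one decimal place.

68.7%

Numerator: 79 + 11 = 90
Denominator: 79 + 11 + 12 + 8 + 7 + 14 = 131
RR2 = 90 / 131 = 0.6870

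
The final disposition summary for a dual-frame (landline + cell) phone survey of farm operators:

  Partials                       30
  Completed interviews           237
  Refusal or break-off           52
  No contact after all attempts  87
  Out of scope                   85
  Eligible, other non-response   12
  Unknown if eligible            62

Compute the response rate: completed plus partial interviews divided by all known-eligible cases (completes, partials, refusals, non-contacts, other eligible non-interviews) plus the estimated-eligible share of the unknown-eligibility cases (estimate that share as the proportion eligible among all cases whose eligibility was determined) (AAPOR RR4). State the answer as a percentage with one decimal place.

56.9%

Numerator: 237 + 30 = 267
Determined eligible: 237 + 30 + 52 + 87 + 12 = 418
e = 418 / (418 + 85) = 418 / 503 = 0.8310
e × U: 0.8310 × 62 = 51.52
Denom: 418 + 51.52 = 469.52
RR4 = 267 / 469.52 = 0.5687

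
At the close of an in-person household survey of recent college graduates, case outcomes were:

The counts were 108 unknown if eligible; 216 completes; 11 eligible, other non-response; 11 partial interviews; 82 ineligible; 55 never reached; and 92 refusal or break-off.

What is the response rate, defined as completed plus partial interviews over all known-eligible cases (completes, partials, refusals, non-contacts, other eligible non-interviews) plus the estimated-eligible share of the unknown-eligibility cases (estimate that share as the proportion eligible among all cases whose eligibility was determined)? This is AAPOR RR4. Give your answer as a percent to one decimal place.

47.9%

Top = 216 + 11 = 227
Determined eligible = 216 + 11 + 92 + 55 + 11 = 385
e = 385 / (385 + 82) = 385 / 467 = 0.8244
e × U = 0.8244 × 108 = 89.04
Denom = 385 + 89.04 = 474.04
RR4 = 227 / 474.04 = 0.4789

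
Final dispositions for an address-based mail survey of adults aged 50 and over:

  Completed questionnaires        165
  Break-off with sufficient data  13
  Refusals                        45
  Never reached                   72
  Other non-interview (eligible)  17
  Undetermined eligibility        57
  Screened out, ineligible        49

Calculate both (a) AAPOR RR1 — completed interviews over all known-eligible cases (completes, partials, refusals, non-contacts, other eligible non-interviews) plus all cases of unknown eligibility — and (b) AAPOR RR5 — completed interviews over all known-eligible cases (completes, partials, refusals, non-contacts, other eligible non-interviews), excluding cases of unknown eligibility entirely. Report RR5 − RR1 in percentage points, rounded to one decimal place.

8.2

Top → 165
Denominator → 165 + 13 + 45 + 72 + 17 + 57 = 369
RR1 = 165 / 369 = 0.4472
Denominator → 165 + 13 + 45 + 72 + 17 = 312
RR5 = 165 / 312 = 0.5288
Difference = 52.88 − 44.72 = 8.16 percentage points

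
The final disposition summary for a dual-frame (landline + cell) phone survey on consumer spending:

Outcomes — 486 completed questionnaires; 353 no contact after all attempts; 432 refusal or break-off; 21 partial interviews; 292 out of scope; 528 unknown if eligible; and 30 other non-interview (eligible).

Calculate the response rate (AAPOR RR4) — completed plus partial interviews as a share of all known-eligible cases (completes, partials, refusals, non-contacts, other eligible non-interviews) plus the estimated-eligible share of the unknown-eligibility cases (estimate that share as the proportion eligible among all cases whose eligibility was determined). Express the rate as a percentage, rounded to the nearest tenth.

28.9%

Num: 486 + 21 = 507
Known eligible: 486 + 21 + 432 + 353 + 30 = 1322
e = 1322 / (1322 + 292) = 1322 / 1614 = 0.8191
Estimated eligible among unknowns: 0.8191 × 528 = 432.48
Base: 1322 + 432.48 = 1754.48
RR4 = 507 / 1754.48 = 0.2890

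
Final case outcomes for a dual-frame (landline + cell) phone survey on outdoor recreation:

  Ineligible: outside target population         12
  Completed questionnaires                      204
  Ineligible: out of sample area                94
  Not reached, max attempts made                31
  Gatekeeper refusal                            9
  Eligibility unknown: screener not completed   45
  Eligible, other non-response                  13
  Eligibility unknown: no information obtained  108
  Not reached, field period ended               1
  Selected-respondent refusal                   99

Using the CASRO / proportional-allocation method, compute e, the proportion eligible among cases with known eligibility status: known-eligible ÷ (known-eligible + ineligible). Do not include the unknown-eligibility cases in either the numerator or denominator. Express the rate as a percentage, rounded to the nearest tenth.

Declined to participate = 9 + 99 = 108
No contact after all attempts = 1 + 31 = 32
Unknown if eligible = 45 + 108 = 153
Screened out, ineligible = 12 + 94 = 106
Known eligible: 204 + 108 + 32 + 13 = 357
e = 357 / (357 + 106) = 357 / 463 = 0.7711

77.1%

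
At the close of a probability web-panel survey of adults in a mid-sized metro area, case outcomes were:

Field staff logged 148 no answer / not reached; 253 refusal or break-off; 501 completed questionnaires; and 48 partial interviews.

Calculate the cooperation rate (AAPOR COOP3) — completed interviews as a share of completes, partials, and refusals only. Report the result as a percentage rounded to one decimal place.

62.5%

Top → 501
Base → 501 + 48 + 253 = 802
COOP3 = 501 / 802 = 0.6247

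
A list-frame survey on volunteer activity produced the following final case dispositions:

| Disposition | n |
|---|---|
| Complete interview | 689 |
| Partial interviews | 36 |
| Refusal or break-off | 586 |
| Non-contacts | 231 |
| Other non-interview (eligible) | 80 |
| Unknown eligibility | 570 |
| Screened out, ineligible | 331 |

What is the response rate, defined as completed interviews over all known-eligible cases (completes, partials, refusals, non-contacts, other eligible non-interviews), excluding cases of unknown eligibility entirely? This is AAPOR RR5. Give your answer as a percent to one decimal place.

42.5%

Top: 689
Denominator: 689 + 36 + 586 + 231 + 80 = 1622
RR5 = 689 / 1622 = 0.4248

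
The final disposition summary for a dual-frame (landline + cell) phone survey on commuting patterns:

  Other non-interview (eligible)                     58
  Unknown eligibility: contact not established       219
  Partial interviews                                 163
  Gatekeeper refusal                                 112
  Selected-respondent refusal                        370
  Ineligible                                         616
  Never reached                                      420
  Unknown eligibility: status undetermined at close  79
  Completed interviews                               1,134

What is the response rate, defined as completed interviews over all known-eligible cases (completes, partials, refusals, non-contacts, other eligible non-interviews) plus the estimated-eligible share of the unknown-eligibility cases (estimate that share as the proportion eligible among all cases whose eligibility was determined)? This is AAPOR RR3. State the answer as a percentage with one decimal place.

Refusal or break-off = 112 + 370 = 482
Unknown eligibility = 219 + 79 = 298
Top: 1134
Known eligible: 1134 + 163 + 482 + 420 + 58 = 2257
e = 2257 / (2257 + 616) = 2257 / 2873 = 0.7856
e × U: 0.7856 × 298 = 234.11
Base: 2257 + 234.11 = 2491.11
RR3 = 1134 / 2491.11 = 0.4552

45.5%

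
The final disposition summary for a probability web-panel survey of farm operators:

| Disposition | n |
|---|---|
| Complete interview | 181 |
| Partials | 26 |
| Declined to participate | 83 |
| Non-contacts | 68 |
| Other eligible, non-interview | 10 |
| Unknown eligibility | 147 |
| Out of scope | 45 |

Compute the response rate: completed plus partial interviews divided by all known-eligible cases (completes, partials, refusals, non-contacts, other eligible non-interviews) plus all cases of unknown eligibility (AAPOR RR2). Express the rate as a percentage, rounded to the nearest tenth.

Numerator = 181 + 26 = 207
Base = 181 + 26 + 83 + 68 + 10 + 147 = 515
RR2 = 207 / 515 = 0.4019

40.2%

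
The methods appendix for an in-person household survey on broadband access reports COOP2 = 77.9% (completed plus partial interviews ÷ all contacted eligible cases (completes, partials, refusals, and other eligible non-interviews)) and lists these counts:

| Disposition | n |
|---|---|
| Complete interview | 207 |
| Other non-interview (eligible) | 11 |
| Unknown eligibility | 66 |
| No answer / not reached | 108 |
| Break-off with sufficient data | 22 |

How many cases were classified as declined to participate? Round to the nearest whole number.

Top = 207 + 22 = 229
COOP2 = 229 / D = 0.779
D = 229 / 0.779 = 294.0
Other denominator terms total 240
declined to participate = 294.0 − 240 ≈ 54

54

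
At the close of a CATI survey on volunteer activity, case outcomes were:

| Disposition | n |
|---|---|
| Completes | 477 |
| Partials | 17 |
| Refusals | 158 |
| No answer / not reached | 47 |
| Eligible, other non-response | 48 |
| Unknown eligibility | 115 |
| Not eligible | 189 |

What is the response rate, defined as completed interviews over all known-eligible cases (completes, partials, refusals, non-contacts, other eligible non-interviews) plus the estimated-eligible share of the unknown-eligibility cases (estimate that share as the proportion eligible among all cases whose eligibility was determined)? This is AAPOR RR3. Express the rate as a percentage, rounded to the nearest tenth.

Num → 477
Eligible (known) → 477 + 17 + 158 + 47 + 48 = 747
e = 747 / (747 + 189) = 747 / 936 = 0.7981
e × U → 0.7981 × 115 = 91.78
Denominator → 747 + 91.78 = 838.78
RR3 = 477 / 838.78 = 0.5687

56.9%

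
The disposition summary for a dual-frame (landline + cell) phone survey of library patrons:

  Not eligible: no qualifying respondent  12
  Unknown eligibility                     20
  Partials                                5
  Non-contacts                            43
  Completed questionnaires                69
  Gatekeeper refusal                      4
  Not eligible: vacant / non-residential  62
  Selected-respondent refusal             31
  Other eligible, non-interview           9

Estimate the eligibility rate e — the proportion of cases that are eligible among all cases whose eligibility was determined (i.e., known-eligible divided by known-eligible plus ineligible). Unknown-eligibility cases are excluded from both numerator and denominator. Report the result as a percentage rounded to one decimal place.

Refusals = 4 + 31 = 35
Out of scope = 12 + 62 = 74
Known eligible → 69 + 5 + 35 + 43 + 9 = 161
e = 161 / (161 + 74) = 161 / 235 = 0.6851

68.5%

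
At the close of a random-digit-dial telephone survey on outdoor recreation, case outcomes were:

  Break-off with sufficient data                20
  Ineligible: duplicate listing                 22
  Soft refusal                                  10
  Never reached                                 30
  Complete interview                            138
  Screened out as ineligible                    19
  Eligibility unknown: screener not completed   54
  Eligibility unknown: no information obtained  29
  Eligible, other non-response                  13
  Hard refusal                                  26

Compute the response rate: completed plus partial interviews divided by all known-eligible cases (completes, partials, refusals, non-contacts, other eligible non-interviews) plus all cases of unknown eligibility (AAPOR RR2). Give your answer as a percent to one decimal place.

49.4%

Refusal or break-off = 26 + 10 = 36
Unknown eligibility = 54 + 29 = 83
Screened out, ineligible = 19 + 22 = 41
Top = 138 + 20 = 158
Denominator = 138 + 20 + 36 + 30 + 13 + 83 = 320
RR2 = 158 / 320 = 0.4938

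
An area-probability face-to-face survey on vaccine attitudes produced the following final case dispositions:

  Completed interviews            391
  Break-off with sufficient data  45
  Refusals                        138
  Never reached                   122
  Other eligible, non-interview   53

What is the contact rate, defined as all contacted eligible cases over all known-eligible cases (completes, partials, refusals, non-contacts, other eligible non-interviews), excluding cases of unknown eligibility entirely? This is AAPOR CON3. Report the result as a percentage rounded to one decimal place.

83.7%

Numerator: 391 + 45 + 138 + 53 = 627
Denominator: 391 + 45 + 138 + 122 + 53 = 749
CON3 = 627 / 749 = 0.8371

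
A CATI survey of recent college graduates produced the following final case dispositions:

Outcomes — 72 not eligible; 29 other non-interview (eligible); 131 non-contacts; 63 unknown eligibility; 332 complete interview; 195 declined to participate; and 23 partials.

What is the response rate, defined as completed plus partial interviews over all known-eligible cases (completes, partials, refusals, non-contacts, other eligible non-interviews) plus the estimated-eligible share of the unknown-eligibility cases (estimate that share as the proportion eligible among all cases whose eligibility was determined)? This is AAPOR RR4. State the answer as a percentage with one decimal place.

46.3%

Numerator = 332 + 23 = 355
Known eligible = 332 + 23 + 195 + 131 + 29 = 710
e = 710 / (710 + 72) = 710 / 782 = 0.9079
e × U = 0.9079 × 63 = 57.20
Denominator = 710 + 57.20 = 767.20
RR4 = 355 / 767.20 = 0.4627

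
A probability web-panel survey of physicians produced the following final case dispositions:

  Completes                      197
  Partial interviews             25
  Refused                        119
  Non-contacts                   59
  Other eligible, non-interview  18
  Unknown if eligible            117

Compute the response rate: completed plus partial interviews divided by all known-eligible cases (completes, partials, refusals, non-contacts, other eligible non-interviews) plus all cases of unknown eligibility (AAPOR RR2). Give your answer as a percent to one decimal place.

41.5%

Numerator: 197 + 25 = 222
Base: 197 + 25 + 119 + 59 + 18 + 117 = 535
RR2 = 222 / 535 = 0.4150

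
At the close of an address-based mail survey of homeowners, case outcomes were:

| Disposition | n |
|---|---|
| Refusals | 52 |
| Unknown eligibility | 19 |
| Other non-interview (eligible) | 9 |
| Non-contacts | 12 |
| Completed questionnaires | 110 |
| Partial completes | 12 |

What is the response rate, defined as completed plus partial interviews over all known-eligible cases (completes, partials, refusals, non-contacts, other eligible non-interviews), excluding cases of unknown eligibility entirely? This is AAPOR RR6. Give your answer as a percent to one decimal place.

62.6%

Top: 110 + 12 = 122
Denominator: 110 + 12 + 52 + 12 + 9 = 195
RR6 = 122 / 195 = 0.6256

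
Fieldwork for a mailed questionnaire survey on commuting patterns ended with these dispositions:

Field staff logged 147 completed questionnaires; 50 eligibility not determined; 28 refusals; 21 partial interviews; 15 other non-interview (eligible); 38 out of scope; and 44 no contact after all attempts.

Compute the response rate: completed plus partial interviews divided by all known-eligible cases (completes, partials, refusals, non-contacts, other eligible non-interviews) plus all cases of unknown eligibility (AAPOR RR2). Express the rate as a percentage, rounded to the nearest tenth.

Num: 147 + 21 = 168
Denominator: 147 + 21 + 28 + 44 + 15 + 50 = 305
RR2 = 168 / 305 = 0.5508

55.1%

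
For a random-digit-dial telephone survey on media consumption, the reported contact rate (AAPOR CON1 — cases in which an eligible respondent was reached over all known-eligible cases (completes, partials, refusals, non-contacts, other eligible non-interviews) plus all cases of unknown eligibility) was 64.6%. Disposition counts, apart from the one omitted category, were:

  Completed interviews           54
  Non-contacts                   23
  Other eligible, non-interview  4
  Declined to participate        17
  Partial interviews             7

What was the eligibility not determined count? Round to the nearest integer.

Top = 54 + 7 + 17 + 4 = 82
CON1 = 82 / D = 0.646
D = 82 / 0.646 = 126.9
Rest of base = 105
eligibility not determined = 126.9 − 105 ≈ 22

22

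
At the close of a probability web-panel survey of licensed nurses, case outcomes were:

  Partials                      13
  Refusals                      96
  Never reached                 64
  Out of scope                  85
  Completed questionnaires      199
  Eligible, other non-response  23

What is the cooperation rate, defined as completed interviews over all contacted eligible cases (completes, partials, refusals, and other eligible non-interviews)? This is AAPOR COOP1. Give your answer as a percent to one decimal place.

60.1%

Numerator = 199
Denominator = 199 + 13 + 96 + 23 = 331
COOP1 = 199 / 331 = 0.6012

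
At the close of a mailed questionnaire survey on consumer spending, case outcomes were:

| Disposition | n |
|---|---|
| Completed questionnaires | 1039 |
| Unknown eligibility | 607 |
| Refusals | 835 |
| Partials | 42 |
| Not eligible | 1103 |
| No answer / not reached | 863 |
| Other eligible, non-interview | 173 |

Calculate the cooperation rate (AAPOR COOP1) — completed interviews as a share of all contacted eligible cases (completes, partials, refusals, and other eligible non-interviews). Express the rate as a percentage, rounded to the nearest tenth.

Numerator = 1039
Denominator = 1039 + 42 + 835 + 173 = 2089
COOP1 = 1039 / 2089 = 0.4974

49.7%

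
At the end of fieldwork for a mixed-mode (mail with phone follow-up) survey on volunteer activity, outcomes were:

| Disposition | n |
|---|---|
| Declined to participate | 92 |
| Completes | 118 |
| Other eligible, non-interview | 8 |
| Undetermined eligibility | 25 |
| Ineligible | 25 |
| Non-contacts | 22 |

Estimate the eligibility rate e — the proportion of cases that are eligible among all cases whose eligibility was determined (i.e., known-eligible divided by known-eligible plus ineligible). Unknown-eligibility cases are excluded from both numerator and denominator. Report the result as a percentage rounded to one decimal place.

90.6%

Known eligible → 118 + 92 + 22 + 8 = 240
e = 240 / (240 + 25) = 240 / 265 = 0.9057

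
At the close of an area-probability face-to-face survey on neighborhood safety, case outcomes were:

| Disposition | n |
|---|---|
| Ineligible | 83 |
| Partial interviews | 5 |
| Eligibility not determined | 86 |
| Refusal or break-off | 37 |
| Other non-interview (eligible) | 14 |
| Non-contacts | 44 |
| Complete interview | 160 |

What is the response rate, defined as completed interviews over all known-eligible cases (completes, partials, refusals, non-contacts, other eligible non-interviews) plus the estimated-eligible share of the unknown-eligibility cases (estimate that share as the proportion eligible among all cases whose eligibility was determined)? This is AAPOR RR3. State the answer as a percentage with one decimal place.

Numerator: 160
Known eligible: 160 + 5 + 37 + 44 + 14 = 260
e = 260 / (260 + 83) = 260 / 343 = 0.7580
e × U: 0.7580 × 86 = 65.19
Base: 260 + 65.19 = 325.19
RR3 = 160 / 325.19 = 0.4920

49.2%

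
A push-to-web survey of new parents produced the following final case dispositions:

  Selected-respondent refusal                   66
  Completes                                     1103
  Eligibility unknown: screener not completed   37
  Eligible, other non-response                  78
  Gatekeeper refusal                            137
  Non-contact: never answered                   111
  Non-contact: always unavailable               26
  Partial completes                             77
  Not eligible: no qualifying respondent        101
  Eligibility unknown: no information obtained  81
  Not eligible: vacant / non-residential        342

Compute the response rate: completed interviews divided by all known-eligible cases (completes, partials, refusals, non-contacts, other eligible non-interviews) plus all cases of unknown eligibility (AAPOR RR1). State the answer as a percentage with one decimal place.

Declined to participate = 137 + 66 = 203
No contact after all attempts = 111 + 26 = 137
Unknown eligibility = 37 + 81 = 118
Screened out, ineligible = 101 + 342 = 443
Numerator: 1103
Base: 1103 + 77 + 203 + 137 + 78 + 118 = 1716
RR1 = 1103 / 1716 = 0.6428

64.3%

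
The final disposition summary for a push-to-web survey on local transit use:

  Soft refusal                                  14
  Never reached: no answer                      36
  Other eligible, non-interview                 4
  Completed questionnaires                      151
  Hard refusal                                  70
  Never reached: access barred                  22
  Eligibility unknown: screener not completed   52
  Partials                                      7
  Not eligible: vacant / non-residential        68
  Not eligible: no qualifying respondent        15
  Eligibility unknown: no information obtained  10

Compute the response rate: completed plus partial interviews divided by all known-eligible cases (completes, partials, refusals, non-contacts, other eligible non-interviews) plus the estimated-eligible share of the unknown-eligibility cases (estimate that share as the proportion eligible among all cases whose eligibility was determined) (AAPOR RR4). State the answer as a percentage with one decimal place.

Refusals = 70 + 14 = 84
Never reached = 36 + 22 = 58
Unknown eligibility = 52 + 10 = 62
Not eligible = 15 + 68 = 83
Numerator: 151 + 7 = 158
Determined eligible: 151 + 7 + 84 + 58 + 4 = 304
e = 304 / (304 + 83) = 304 / 387 = 0.7855
Eligible share of unknowns: 0.7855 × 62 = 48.70
Denominator: 304 + 48.70 = 352.70
RR4 = 158 / 352.70 = 0.4480

44.8%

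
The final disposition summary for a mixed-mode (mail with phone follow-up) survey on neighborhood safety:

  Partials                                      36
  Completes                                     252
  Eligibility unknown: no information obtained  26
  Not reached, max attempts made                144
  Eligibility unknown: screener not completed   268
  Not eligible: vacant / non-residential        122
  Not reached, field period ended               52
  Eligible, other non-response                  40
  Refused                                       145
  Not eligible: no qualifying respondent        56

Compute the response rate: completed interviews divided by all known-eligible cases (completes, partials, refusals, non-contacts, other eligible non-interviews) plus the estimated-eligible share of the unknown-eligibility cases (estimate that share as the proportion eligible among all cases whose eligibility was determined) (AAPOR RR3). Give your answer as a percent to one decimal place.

28.0%

Non-contacts = 52 + 144 = 196
Eligibility not determined = 268 + 26 = 294
Ineligible = 56 + 122 = 178
Numerator = 252
Known eligible = 252 + 36 + 145 + 196 + 40 = 669
e = 669 / (669 + 178) = 669 / 847 = 0.7898
Eligible share of unknowns = 0.7898 × 294 = 232.20
Base = 669 + 232.20 = 901.20
RR3 = 252 / 901.20 = 0.2796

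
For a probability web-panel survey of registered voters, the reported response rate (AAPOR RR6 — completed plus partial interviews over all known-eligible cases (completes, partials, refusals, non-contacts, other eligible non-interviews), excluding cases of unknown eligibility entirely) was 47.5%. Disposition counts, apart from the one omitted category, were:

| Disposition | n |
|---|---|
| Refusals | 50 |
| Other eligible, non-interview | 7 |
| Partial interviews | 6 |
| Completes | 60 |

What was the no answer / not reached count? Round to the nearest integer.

Num → 60 + 6 = 66
RR6 = 66 / D = 0.475
D = 66 / 0.475 = 138.9
Remaining denominator categories sum to 123
no answer / not reached = 138.9 − 123 ≈ 16

16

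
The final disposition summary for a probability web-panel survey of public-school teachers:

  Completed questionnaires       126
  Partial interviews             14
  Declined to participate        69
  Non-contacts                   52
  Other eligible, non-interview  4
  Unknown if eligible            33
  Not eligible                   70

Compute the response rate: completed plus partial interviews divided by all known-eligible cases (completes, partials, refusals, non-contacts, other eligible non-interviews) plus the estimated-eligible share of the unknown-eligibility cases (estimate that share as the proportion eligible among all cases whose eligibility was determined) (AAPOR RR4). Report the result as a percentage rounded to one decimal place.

Num: 126 + 14 = 140
Determined eligible: 126 + 14 + 69 + 52 + 4 = 265
e = 265 / (265 + 70) = 265 / 335 = 0.7910
Estimated eligible among unknowns: 0.7910 × 33 = 26.10
Denominator: 265 + 26.10 = 291.10
RR4 = 140 / 291.10 = 0.4809

48.1%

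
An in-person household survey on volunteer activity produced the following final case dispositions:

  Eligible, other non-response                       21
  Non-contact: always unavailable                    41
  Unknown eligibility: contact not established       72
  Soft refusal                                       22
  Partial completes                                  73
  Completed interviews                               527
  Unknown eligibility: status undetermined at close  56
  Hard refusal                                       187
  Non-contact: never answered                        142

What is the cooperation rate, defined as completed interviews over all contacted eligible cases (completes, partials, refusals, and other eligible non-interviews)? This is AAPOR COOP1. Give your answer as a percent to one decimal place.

Refused = 187 + 22 = 209
No answer / not reached = 142 + 41 = 183
Undetermined eligibility = 72 + 56 = 128
Top: 527
Base: 527 + 73 + 209 + 21 = 830
COOP1 = 527 / 830 = 0.6349

63.5%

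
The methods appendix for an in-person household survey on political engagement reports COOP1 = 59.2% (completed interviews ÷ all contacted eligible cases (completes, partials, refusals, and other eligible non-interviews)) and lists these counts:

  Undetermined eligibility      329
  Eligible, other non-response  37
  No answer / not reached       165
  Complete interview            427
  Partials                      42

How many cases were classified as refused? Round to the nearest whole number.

COOP1 = 427 / D = 0.592
D = 427 / 0.592 = 721.3
Remaining denominator categories sum to 506
refused = 721.3 − 506 ≈ 215

215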